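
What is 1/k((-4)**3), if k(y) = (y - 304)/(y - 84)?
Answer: 37/92 ≈ 0.40217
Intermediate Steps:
k(y) = (-304 + y)/(-84 + y)
1/k((-4)**3) = 1/((-304 + (-4)**3)/(-84 + (-4)**3)) = 1/((-304 - 64)/(-84 - 64)) = 1/(-368/(-148)) = 1/(-1/148*(-368)) = 1/(92/37) = 37/92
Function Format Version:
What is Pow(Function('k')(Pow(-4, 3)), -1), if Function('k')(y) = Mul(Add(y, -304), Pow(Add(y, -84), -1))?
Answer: Rational(37, 92) ≈ 0.40217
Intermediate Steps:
Function('k')(y) = Mul(Pow(Add(-84, y), -1), Add(-304, y)) (Function('k')(y) = Mul(Add(-304, y), Pow(Add(-84, y), -1)) = Mul(Pow(Add(-84, y), -1), Add(-304, y)))
Pow(Function('k')(Pow(-4, 3)), -1) = Pow(Mul(Pow(Add(-84, Pow(-4, 3)), -1), Add(-304, Pow(-4, 3))), -1) = Pow(Mul(Pow(Add(-84, -64), -1), Add(-304, -64)), -1) = Pow(Mul(Pow(-148, -1), -368), -1) = Pow(Mul(Rational(-1, 148), -368), -1) = Pow(Rational(92, 37), -1) = Rational(37, 92)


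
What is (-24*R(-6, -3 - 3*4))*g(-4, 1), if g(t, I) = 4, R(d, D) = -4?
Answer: 384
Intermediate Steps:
(-24*R(-6, -3 - 3*4))*g(-4, 1) = -24*(-4)*4 = 96*4 = 384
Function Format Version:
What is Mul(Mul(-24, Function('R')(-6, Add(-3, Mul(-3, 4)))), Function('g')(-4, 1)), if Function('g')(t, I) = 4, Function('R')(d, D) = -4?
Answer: 384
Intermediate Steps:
Mul(Mul(-24, Function('R')(-6, Add(-3, Mul(-3, 4)))), Function('g')(-4, 1)) = Mul(Mul(-24, -4), 4) = Mul(96, 4) = 384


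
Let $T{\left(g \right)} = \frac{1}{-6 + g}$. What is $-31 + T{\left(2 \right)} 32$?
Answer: $-39$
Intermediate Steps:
$-31 + T{\left(2 \right)} 32 = -31 + \frac{1}{-6 + 2} \cdot 32 = -31 + \frac{1}{-4} \cdot 32 = -31 - 8 = -39$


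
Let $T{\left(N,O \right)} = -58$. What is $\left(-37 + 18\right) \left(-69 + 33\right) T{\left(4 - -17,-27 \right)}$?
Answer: $-39672$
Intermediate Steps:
$\left(-37 + 18\right) \left(-69 + 33\right) T{\left(4 - -17,-27 \right)} = \left(-37 + 18\right) \left(-69 + 33\right) \left(-58\right) = \left(-19\right) \left(-36\right) \left(-58\right) = 684 \left(-58\right) = -39672$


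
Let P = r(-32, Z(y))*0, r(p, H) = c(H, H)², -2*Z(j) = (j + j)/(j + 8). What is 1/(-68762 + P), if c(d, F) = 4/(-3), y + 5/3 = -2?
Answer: -1/68762 ≈ -1.4543e-5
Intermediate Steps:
y = -11/3 (y = -5/3 - 2 = -11/3 ≈ -3.6667)
Z(j) = -j/(8 + j) (Z(j) = -(j + j)/(2*(j + 8)) = -2*j/(2*(8 + j)) = -j/(8 + j))
c(d, F) = -4/3 (c(d, F) = 4*(-⅓) = -4/3)
r(p, H) = 16/9 (r(p, H) = (-4/3)² = 16/9)
P = 0 (P = (16/9)*0 = 0)
1/(-68762 + P) = 1/(-68762 + 0) = 1/(-68762) = -1/68762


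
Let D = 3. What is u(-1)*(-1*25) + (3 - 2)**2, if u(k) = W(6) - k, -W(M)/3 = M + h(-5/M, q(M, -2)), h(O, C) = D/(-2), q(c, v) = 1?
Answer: 627/2 ≈ 313.50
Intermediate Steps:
h(O, C) = -3/2 (h(O, C) = 3/(-2) = 3*(-1/2) = -3/2)
W(M) = 9/2 - 3*M (W(M) = -3*(M - 3/2) = -3*(-3/2 + M) = 9/2 - 3*M)
u(k) = -27/2 - k (u(k) = (9/2 - 3*6) - k = (9/2 - 18) - k = -27/2 - k)
u(-1)*(-1*25) + (3 - 2)**2 = (-27/2 - 1*(-1))*(-1*25) + (3 - 2)**2 = (-27/2 + 1)*(-25) + 1**2 = -25/2*(-25) + 1 = 625/2 + 1 = 627/2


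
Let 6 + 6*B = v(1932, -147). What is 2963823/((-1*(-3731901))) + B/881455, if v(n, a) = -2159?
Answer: 1044452003275/1315801118382 ≈ 0.79378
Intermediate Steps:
B = -2165/6 (B = -1 + (1/6)*(-2159) = -1 - 2159/6 = -2165/6 ≈ -360.83)
2963823/((-1*(-3731901))) + B/881455 = 2963823/((-1*(-3731901))) - 2165/6/881455 = 2963823/3731901 - 2165/6*1/881455 = 2963823*(1/3731901) - 433/1057746 = 987941/1243967 - 433/1057746 = 1044452003275/1315801118382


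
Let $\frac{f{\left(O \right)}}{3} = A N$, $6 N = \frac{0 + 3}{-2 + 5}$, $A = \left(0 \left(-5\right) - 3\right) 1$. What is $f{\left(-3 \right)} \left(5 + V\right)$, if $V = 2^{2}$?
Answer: $- \frac{27}{2} \approx -13.5$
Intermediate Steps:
$V = 4$
$A = -3$ ($A = \left(0 - 3\right) 1 = \left(-3\right) 1 = -3$)
$N = \frac{1}{6}$ ($N = \frac{\left(0 + 3\right) \frac{1}{-2 + 5}}{6} = \frac{3 \cdot \frac{1}{3}}{6} = \frac{1}{6} \cdot 1 = \frac{1}{6} \approx 0.16667$)
$f{\left(O \right)} = - \frac{3}{2}$ ($f{\left(O \right)} = 3 \left(\left(-3\right) \frac{1}{6}\right) = 3 \left(- \frac{1}{2}\right) = - \frac{3}{2}$)
$f{\left(-3 \right)} \left(5 + V\right) = - \frac{3 \left(5 + 4\right)}{2} = \left(- \frac{3}{2}\right) 9 = - \frac{27}{2}$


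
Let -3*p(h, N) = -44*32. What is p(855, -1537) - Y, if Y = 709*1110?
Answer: -2359562/3 ≈ -7.8652e+5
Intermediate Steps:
p(h, N) = 1408/3 (p(h, N) = -(-44)*32/3 = -1/3*(-1408) = 1408/3)
Y = 786990
p(855, -1537) - Y = 1408/3 - 1*786990 = 1408/3 - 786990 = -2359562/3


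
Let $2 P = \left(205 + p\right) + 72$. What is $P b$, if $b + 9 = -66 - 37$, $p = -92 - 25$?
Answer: $-8960$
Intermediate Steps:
$p = -117$ ($p = -92 - 25 = -117$)
$b = -112$ ($b = -9 - 103 = -112$)
$P = 80$ ($P = \frac{\left(205 - 117\right) + 72}{2} = \frac{88 + 72}{2} = \frac{1}{2} \cdot 160 = 80$)
$P b = 80 \left(-112\right) = -8960$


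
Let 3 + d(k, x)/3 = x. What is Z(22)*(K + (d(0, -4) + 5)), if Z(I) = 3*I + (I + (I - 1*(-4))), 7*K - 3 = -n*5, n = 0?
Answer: -12426/7 ≈ -1775.1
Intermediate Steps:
d(k, x) = -9 + 3*x
K = 3/7 (K = 3/7 + (-1*0*5)/7 = 3/7 + (0*5)/7 = 3/7 + (1/7)*0 = 3/7 + 0 = 3/7 ≈ 0.42857)
Z(I) = 4 + 5*I (Z(I) = 3*I + (I + (I + 4)) = 3*I + (I + (4 + I)) = 3*I + (4 + 2*I) = 4 + 5*I)
Z(22)*(K + (d(0, -4) + 5)) = (4 + 5*22)*(3/7 + ((-9 + 3*(-4)) + 5)) = (4 + 110)*(3/7 + ((-9 - 12) + 5)) = 114*(3/7 + (-21 + 5)) = 114*(3/7 - 16) = 114*(-109/7) = -12426/7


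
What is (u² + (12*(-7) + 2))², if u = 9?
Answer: 1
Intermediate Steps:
(u² + (12*(-7) + 2))² = (9² + (12*(-7) + 2))² = (81 + (-84 + 2))² = (81 - 82)² = (-1)² = 1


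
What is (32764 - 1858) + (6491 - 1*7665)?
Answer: 29732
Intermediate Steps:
(32764 - 1858) + (6491 - 1*7665) = 30906 + (6491 - 7665) = 30906 - 1174 = 29732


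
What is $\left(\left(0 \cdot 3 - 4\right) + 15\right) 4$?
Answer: $44$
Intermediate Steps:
$\left(\left(0 \cdot 3 - 4\right) + 15\right) 4 = \left(\left(0 - 4\right) + 15\right) 4 = \left(-4 + 15\right) 4 = 11 \cdot 4 = 44$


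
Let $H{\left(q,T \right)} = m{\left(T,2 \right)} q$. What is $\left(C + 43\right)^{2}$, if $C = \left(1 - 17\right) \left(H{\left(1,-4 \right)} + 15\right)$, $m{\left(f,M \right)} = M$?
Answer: $52441$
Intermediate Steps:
$H{\left(q,T \right)} = 2 q$
$C = -272$ ($C = \left(1 - 17\right) \left(2 \cdot 1 + 15\right) = - 16 \left(2 + 15\right) = \left(-16\right) 17 = -272$)
$\left(C + 43\right)^{2} = \left(-272 + 43\right)^{2} = \left(-229\right)^{2} = 52441$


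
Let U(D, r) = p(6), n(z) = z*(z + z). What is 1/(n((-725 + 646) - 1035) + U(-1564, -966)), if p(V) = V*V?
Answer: 1/2482028 ≈ 4.0290e-7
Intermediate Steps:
p(V) = V²
n(z) = 2*z² (n(z) = z*(2*z) = 2*z²)
U(D, r) = 36 (U(D, r) = 6² = 36)
1/(n((-725 + 646) - 1035) + U(-1564, -966)) = 1/(2*((-725 + 646) - 1035)² + 36) = 1/(2*(-79 - 1035)² + 36) = 1/(2*(-1114)² + 36) = 1/(2*1240996 + 36) = 1/(2481992 + 36) = 1/2482028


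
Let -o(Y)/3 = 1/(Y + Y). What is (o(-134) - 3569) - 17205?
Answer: -5567429/268 ≈ -20774.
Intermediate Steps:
o(Y) = -3/(2*Y) (o(Y) = -3/(Y + Y) = -3*1/(2*Y) = -3/(2*Y))
(o(-134) - 3569) - 17205 = (-3/2/(-134) - 3569) - 17205 = (-3/2*(-1/134) - 3569) - 17205 = (3/268 - 3569) - 17205 = -956489/268 - 17205 = -5567429/268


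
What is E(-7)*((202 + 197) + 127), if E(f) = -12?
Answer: -6312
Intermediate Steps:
E(-7)*((202 + 197) + 127) = -12*((202 + 197) + 127) = -12*(399 + 127) = -12*526 = -6312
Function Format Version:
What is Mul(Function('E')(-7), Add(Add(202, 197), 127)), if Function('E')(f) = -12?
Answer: -6312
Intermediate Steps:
Mul(Function('E')(-7), Add(Add(202, 197), 127)) = Mul(-12, Add(Add(202, 197), 127)) = Mul(-12, Add(399, 127)) = Mul(-12, 526) = -6312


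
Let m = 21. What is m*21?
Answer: 441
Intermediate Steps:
m*21 = 21*21 = 441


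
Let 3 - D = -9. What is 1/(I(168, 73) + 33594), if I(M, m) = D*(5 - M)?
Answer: 1/31638 ≈ 3.1608e-5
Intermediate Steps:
D = 12 (D = 3 - 1*(-9) = 3 + 9 = 12)
I(M, m) = 60 - 12*M (I(M, m) = 12*(5 - M) = 60 - 12*M)
1/(I(168, 73) + 33594) = 1/((60 - 12*168) + 33594) = 1/((60 - 2016) + 33594) = 1/(-1956 + 33594) = 1/31638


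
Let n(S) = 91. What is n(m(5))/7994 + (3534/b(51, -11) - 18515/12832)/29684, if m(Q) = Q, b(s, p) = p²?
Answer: 324196504295/26317113435008 ≈ 0.012319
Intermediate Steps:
n(m(5))/7994 + (3534/b(51, -11) - 18515/12832)/29684 = 91/7994 + (3534/((-11)²) - 18515/12832)/29684 = 91*(1/7994) + (3534/121 - 18515*1/12832)*(1/29684) = 13/1142 + (3534*(1/121) - 18515/12832)*(1/29684) = 13/1142 + (3534/121 - 18515/12832)*(1/29684) = 13/1142 + (43107973/1552672)*(1/29684) = 13/1142 + 43107973/46089515648 = 324196504295/26317113435008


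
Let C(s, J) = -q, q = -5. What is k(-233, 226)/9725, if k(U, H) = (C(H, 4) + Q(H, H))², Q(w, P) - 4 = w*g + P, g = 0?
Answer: 2209/389 ≈ 5.6787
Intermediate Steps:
C(s, J) = 5 (C(s, J) = -1*(-5) = 5)
Q(w, P) = 4 + P (Q(w, P) = 4 + (w*0 + P) = 4 + (0 + P) = 4 + P)
k(U, H) = (9 + H)² (k(U, H) = (5 + (4 + H))² = (9 + H)²)
k(-233, 226)/9725 = (9 + 226)²/9725 = 235²*(1/9725) = 55225*(1/9725) = 2209/389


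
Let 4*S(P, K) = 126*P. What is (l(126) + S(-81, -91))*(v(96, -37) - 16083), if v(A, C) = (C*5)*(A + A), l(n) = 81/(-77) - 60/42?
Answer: 20296130739/154 ≈ 1.3179e+8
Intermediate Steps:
l(n) = -191/77 (l(n) = 81*(-1/77) - 60*1/42 = -81/77 - 10/7 = -191/77)
S(P, K) = 63*P/2 (S(P, K) = (126*P)/4 = 63*P/2)
v(A, C) = 10*A*C (v(A, C) = (5*C)*(2*A) = 10*A*C)
(l(126) + S(-81, -91))*(v(96, -37) - 16083) = (-191/77 + (63/2)*(-81))*(10*96*(-37) - 16083) = (-191/77 - 5103/2)*(-35520 - 16083) = -393313/154*(-51603) = 20296130739/154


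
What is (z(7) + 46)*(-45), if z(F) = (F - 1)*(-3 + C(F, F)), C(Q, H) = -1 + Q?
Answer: -2880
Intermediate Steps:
z(F) = (-1 + F)*(-4 + F) (z(F) = (F - 1)*(-3 + (-1 + F)) = (-1 + F)*(-4 + F))
(z(7) + 46)*(-45) = ((4 + 7² - 5*7) + 46)*(-45) = ((4 + 49 - 35) + 46)*(-45) = (18 + 46)*(-45) = 64*(-45) = -2880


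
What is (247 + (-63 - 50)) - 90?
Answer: 44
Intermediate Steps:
(247 + (-63 - 50)) - 90 = (247 - 113) - 90 = 134 - 90 = 44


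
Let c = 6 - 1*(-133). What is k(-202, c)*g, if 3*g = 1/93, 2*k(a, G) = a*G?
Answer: -14039/279 ≈ -50.319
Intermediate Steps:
c = 139 (c = 6 + 133 = 139)
k(a, G) = G*a/2 (k(a, G) = (a*G)/2 = (G*a)/2 = G*a/2)
g = 1/279 (g = (⅓)/93 = (⅓)*(1/93) = 1/279 ≈ 0.0035842)
k(-202, c)*g = ((½)*139*(-202))*(1/279) = -14039*1/279 = -14039/279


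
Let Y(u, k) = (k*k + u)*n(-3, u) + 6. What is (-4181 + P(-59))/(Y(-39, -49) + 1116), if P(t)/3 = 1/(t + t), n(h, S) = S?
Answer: 493361/10737528 ≈ 0.045947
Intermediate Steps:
P(t) = 3/(2*t) (P(t) = 3/(t + t) = 3/((2*t)) = 3*(1/(2*t)) = 3/(2*t))
Y(u, k) = 6 + u*(u + k**2) (Y(u, k) = (k*k + u)*u + 6 = (k**2 + u)*u + 6 = (u + k**2)*u + 6 = u*(u + k**2) + 6 = 6 + u*(u + k**2))
(-4181 + P(-59))/(Y(-39, -49) + 1116) = (-4181 + (3/2)/(-59))/((6 + (-39)**2 - 39*(-49)**2) + 1116) = (-4181 + (3/2)*(-1/59))/((6 + 1521 - 39*2401) + 1116) = (-4181 - 3/118)/((6 + 1521 - 93639) + 1116) = -493361/(118*(-92112 + 1116)) = -493361/118/(-90996) = -493361/118*(-1/90996) = 493361/10737528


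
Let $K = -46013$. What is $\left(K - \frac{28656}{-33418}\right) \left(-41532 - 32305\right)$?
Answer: $\frac{56767132633093}{16709} \approx 3.3974 \cdot 10^{9}$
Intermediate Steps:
$\left(K - \frac{28656}{-33418}\right) \left(-41532 - 32305\right) = \left(-46013 - \frac{28656}{-33418}\right) \left(-41532 - 32305\right) = \left(-46013 - - \frac{14328}{16709}\right) \left(-73837\right) = \left(-46013 + \frac{14328}{16709}\right) \left(-73837\right) = \left(- \frac{768816889}{16709}\right) \left(-73837\right) = \frac{56767132633093}{16709}$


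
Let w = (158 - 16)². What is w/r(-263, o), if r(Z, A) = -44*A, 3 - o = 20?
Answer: 5041/187 ≈ 26.957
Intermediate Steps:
o = -17 (o = 3 - 1*20 = 3 - 20 = -17)
w = 20164 (w = 142² = 20164)
w/r(-263, o) = 20164/((-44*(-17))) = 20164/748 = 20164*(1/748) = 5041/187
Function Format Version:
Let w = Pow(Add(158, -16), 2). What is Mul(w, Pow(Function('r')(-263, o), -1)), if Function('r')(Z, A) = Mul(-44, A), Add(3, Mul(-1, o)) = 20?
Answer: Rational(5041, 187) ≈ 26.957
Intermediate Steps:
o = -17 (o = Add(3, Mul(-1, 20)) = Add(3, -20) = -17)
w = 20164 (w = Pow(142, 2) = 20164)
Mul(w, Pow(Function('r')(-263, o), -1)) = Mul(20164, Pow(Mul(-44, -17), -1)) = Mul(20164, Pow(748, -1)) = Mul(20164, Rational(1, 748)) = Rational(5041, 187)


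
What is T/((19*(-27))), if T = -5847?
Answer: 1949/171 ≈ 11.398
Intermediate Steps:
T/((19*(-27))) = -5847/(19*(-27)) = -5847/(-513) = -5847*(-1/513) = 1949/171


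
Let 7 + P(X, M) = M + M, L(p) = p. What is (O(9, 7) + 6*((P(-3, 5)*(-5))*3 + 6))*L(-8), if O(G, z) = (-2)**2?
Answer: 1840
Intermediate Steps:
O(G, z) = 4
P(X, M) = -7 + 2*M (P(X, M) = -7 + (M + M) = -7 + 2*M)
(O(9, 7) + 6*((P(-3, 5)*(-5))*3 + 6))*L(-8) = (4 + 6*(((-7 + 2*5)*(-5))*3 + 6))*(-8) = (4 + 6*(((-7 + 10)*(-5))*3 + 6))*(-8) = (4 + 6*((3*(-5))*3 + 6))*(-8) = (4 + 6*(-15*3 + 6))*(-8) = (4 + 6*(-45 + 6))*(-8) = (4 + 6*(-39))*(-8) = (4 - 234)*(-8) = -230*(-8) = 1840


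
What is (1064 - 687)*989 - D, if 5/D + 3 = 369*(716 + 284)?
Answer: 137581638436/368997 ≈ 3.7285e+5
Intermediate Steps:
D = 5/368997 (D = 5/(-3 + 369*(716 + 284)) = 5/(-3 + 369*1000) = 5/(-3 + 369000) = 5/368997 ≈ 1.3550e-5)
(1064 - 687)*989 - D = (1064 - 687)*989 - 1*5/368997 = 377*989 - 5/368997 = 372853 - 5/368997 = 137581638436/368997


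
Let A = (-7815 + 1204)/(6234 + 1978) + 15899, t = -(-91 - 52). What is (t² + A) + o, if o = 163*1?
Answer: 299821721/8212 ≈ 36510.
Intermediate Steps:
o = 163
t = 143 (t = -1*(-143) = 143)
A = 130555977/8212 (A = -6611/8212 + 15899 = 130555977/8212 ≈ 15898.)
(t² + A) + o = (143² + 130555977/8212) + 163 = (20449 + 130555977/8212) + 163 = 298483165/8212 + 163 = 299821721/8212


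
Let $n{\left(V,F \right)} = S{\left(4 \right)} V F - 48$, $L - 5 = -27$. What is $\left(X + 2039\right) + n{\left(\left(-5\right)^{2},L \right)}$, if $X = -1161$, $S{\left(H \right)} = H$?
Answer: $-1370$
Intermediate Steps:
$L = -22$ ($L = 5 - 27 = -22$)
$n{\left(V,F \right)} = -48 + 4 F V$ ($n{\left(V,F \right)} = 4 V F - 48 = 4 F V - 48 = -48 + 4 F V$)
$\left(X + 2039\right) + n{\left(\left(-5\right)^{2},L \right)} = \left(-1161 + 2039\right) + \left(-48 + 4 \left(-22\right) \left(-5\right)^{2}\right) = 878 + \left(-48 + 4 \left(-22\right) 25\right) = 878 - 2248 = -1370$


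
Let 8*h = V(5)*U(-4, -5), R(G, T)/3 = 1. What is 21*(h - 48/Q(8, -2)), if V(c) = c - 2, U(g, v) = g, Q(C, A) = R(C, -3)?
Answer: -735/2 ≈ -367.50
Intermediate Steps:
R(G, T) = 3 (R(G, T) = 3*1 = 3)
Q(C, A) = 3
V(c) = -2 + c
h = -3/2 (h = ((-2 + 5)*(-4))/8 = (3*(-4))/8 = (⅛)*(-12) = -3/2 ≈ -1.5000)
21*(h - 48/Q(8, -2)) = 21*(-3/2 - 48/3) = 21*(-3/2 - 48*⅓) = 21*(-3/2 - 16) = 21*(-35/2) = -735/2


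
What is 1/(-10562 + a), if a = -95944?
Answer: -1/106506 ≈ -9.3891e-6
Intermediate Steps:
1/(-10562 + a) = 1/(-10562 - 95944) = 1/(-106506) = -1/106506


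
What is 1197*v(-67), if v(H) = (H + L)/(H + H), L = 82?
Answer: -17955/134 ≈ -133.99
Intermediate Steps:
v(H) = (82 + H)/(2*H) (v(H) = (H + 82)/(H + H) = (82 + H)/((2*H)) = (82 + H)*(1/(2*H)) = (82 + H)/(2*H))
1197*v(-67) = 1197*((½)*(82 - 67)/(-67)) = 1197*((½)*(-1/67)*15) = 1197*(-15/134) = -17955/134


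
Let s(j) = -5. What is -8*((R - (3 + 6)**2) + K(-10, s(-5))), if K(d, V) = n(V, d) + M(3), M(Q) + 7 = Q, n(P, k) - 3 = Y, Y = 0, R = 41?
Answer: 328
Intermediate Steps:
n(P, k) = 3 (n(P, k) = 3 + 0 = 3)
M(Q) = -7 + Q
K(d, V) = -1 (K(d, V) = 3 + (-7 + 3) = 3 - 4 = -1)
-8*((R - (3 + 6)**2) + K(-10, s(-5))) = -8*((41 - (3 + 6)**2) - 1) = -8*((41 - 1*9**2) - 1) = -8*((41 - 1*81) - 1) = -8*((41 - 81) - 1) = -8*(-40 - 1) = -8*(-41) = 328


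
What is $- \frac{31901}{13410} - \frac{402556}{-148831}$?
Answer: $\frac{650418229}{1995823710} \approx 0.32589$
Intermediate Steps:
$- \frac{31901}{13410} - \frac{402556}{-148831} = \left(-31901\right) \frac{1}{13410} - - \frac{402556}{148831} = - \frac{31901}{13410} + \frac{402556}{148831} = \frac{650418229}{1995823710}$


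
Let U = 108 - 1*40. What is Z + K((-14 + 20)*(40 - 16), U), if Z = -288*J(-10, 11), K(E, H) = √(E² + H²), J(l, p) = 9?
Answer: -2592 + 4*√1585 ≈ -2432.8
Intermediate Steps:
U = 68 (U = 108 - 40 = 68)
Z = -2592 (Z = -288*9 = -2592)
Z + K((-14 + 20)*(40 - 16), U) = -2592 + √(((-14 + 20)*(40 - 16))² + 68²) = -2592 + √((6*24)² + 4624) = -2592 + √(144² + 4624) = -2592 + √(20736 + 4624) = -2592 + √25360 = -2592 + 4*√1585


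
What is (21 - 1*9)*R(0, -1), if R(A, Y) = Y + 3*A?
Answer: -12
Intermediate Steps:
(21 - 1*9)*R(0, -1) = (21 - 1*9)*(-1 + 3*0) = (21 - 9)*(-1 + 0) = 12*(-1) = -12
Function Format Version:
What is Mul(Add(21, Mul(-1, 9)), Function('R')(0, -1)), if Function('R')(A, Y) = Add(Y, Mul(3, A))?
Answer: -12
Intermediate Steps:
Mul(Add(21, Mul(-1, 9)), Function('R')(0, -1)) = Mul(Add(21, Mul(-1, 9)), Add(-1, Mul(3, 0))) = Mul(Add(21, -9), Add(-1, 0)) = Mul(12, -1) = -12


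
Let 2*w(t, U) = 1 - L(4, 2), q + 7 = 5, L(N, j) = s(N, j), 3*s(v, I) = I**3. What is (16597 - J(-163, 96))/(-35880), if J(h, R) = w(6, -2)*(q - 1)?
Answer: -37/80 ≈ -0.46250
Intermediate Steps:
s(v, I) = I**3/3
L(N, j) = j**3/3
q = -2 (q = -7 + 5 = -2)
w(t, U) = -5/6 (w(t, U) = (1 - 2**3/3)/2 = (1 - 8/3)/2 = (1/2)*(-5/3) = -5/6)
J(h, R) = 5/2 (J(h, R) = -5*(-2 - 1)/6 = -5/6*(-3) = 5/2)
(16597 - J(-163, 96))/(-35880) = (16597 - 1*5/2)/(-35880) = (16597 - 5/2)*(-1/35880) = (33189/2)*(-1/35880) = -37/80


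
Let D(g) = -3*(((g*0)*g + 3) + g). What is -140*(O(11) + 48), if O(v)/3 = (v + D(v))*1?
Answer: 6300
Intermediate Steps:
D(g) = -9 - 3*g (D(g) = -3*((0*g + 3) + g) = -3*((0 + 3) + g) = -3*(3 + g) = -9 - 3*g)
O(v) = -27 - 6*v (O(v) = 3*((v + (-9 - 3*v))*1) = 3*((-9 - 2*v)*1) = 3*(-9 - 2*v) = -27 - 6*v)
-140*(O(11) + 48) = -140*((-27 - 6*11) + 48) = -140*((-27 - 66) + 48) = -140*(-93 + 48) = -140*(-45) = 6300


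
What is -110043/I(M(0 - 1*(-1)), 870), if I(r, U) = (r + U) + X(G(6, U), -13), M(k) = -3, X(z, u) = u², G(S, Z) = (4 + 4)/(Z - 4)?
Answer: -110043/1036 ≈ -106.22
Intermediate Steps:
G(S, Z) = 8/(-4 + Z)
I(r, U) = 169 + U + r (I(r, U) = (r + U) + (-13)² = (U + r) + 169 = 169 + U + r)
-110043/I(M(0 - 1*(-1)), 870) = -110043/(169 + 870 - 3) = -110043/1036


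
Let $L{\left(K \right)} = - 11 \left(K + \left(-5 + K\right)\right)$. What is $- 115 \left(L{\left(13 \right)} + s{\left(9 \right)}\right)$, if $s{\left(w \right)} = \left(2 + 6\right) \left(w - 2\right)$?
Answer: $20125$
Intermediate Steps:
$L{\left(K \right)} = 55 - 22 K$ ($L{\left(K \right)} = - 11 \left(-5 + 2 K\right) = 55 - 22 K$)
$s{\left(w \right)} = -16 + 8 w$ ($s{\left(w \right)} = 8 \left(-2 + w\right) = -16 + 8 w$)
$- 115 \left(L{\left(13 \right)} + s{\left(9 \right)}\right) = - 115 \left(\left(55 - 286\right) + \left(-16 + 8 \cdot 9\right)\right) = - 115 \left(\left(55 - 286\right) + \left(-16 + 72\right)\right) = - 115 \left(-231 + 56\right) = \left(-115\right) \left(-175\right) = 20125$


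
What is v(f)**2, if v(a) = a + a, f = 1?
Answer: 4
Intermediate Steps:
v(a) = 2*a
v(f)**2 = (2*1)**2 = 2**2 = 4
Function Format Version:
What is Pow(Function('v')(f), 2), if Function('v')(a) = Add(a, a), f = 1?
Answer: 4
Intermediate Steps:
Function('v')(a) = Mul(2, a)
Pow(Function('v')(f), 2) = Pow(Mul(2, 1), 2) = Pow(2, 2) = 4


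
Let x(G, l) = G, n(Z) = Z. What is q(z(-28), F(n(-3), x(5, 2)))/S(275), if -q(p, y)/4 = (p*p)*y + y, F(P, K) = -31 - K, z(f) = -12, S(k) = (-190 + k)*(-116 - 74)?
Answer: -2088/1615 ≈ -1.2929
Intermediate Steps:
S(k) = 36100 - 190*k (S(k) = (-190 + k)*(-190) = 36100 - 190*k)
q(p, y) = -4*y - 4*y*p² (q(p, y) = -4*((p*p)*y + y) = -4*(p²*y + y) = -4*(y*p² + y) = -4*(y + y*p²) = -4*y - 4*y*p²)
q(z(-28), F(n(-3), x(5, 2)))/S(275) = (-4*(-31 - 1*5)*(1 + (-12)²))/(36100 - 190*275) = (-4*(-31 - 5)*(1 + 144))/(36100 - 52250) = -4*(-36)*145/(-16150) = 20880*(-1/16150) = -2088/1615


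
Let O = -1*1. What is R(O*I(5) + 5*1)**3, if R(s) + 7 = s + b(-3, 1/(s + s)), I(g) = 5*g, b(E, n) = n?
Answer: -1263214441/64000 ≈ -19738.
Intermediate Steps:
O = -1
R(s) = -7 + s + 1/(2*s) (R(s) = -7 + (s + 1/(s + s)) = -7 + (s + 1/(2*s)) = -7 + s + 1/(2*s))
R(O*I(5) + 5*1)**3 = (-7 + (-5*5 + 5*1) + 1/(2*(-5*5 + 5*1)))**3 = (-7 + (-1*25 + 5) + 1/(2*(-1*25 + 5)))**3 = (-7 + (-25 + 5) + 1/(2*(-25 + 5)))**3 = (-7 - 20 + (1/2)/(-20))**3 = (-7 - 20 + (1/2)*(-1/20))**3 = (-7 - 20 - 1/40)**3 = (-1081/40)**3 = -1263214441/64000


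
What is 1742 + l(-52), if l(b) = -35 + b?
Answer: 1655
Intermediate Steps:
1742 + l(-52) = 1742 + (-35 - 52) = 1742 - 87 = 1655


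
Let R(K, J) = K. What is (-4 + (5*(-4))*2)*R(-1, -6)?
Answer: 44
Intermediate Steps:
(-4 + (5*(-4))*2)*R(-1, -6) = (-4 + (5*(-4))*2)*(-1) = (-4 - 20*2)*(-1) = (-4 - 40)*(-1) = -44*(-1) = 44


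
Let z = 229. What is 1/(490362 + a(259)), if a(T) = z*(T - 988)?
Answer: 1/323421 ≈ 3.0919e-6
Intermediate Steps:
a(T) = -226252 + 229*T (a(T) = 229*(T - 988) = 229*(-988 + T) = -226252 + 229*T)
1/(490362 + a(259)) = 1/(490362 + (-226252 + 229*259)) = 1/(490362 + (-226252 + 59311)) = 1/(490362 - 166941) = 1/323421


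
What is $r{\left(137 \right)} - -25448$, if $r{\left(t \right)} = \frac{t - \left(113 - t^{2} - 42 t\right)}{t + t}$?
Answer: $\frac{6997299}{274} \approx 25538.0$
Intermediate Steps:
$r{\left(t \right)} = \frac{-113 + t^{2} + 43 t}{2 t}$ ($r{\left(t \right)} = \frac{t + \left(-113 + t^{2} + 42 t\right)}{2 t} = \left(-113 + t^{2} + 43 t\right) \frac{1}{2 t} = \frac{-113 + t^{2} + 43 t}{2 t}$)
$r{\left(137 \right)} - -25448 = \frac{-113 + 137 \left(43 + 137\right)}{2 \cdot 137} - -25448 = \frac{1}{2} \cdot \frac{1}{137} \left(-113 + 137 \cdot 180\right) + 25448 = \frac{1}{2} \cdot \frac{1}{137} \left(-113 + 24660\right) + 25448 = \frac{1}{2} \cdot \frac{1}{137} \cdot 24547 + 25448 = \frac{24547}{274} + 25448 = \frac{6997299}{274}$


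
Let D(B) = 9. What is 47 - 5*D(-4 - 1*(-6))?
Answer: 2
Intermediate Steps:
47 - 5*D(-4 - 1*(-6)) = 47 - 5*9 = 47 - 45 = 2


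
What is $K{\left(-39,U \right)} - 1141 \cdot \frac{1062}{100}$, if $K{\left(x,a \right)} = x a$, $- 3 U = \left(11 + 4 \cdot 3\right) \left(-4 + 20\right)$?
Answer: $- \frac{366671}{50} \approx -7333.4$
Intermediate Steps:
$U = - \frac{368}{3}$ ($U = - \frac{\left(11 + 4 \cdot 3\right) \left(-4 + 20\right)}{3} = - \frac{\left(11 + 12\right) 16}{3} = - \frac{23 \cdot 16}{3} = \left(- \frac{1}{3}\right) 368 = - \frac{368}{3} \approx -122.67$)
$K{\left(x,a \right)} = a x$
$K{\left(-39,U \right)} - 1141 \cdot \frac{1062}{100} = \left(- \frac{368}{3}\right) \left(-39\right) - 1141 \cdot \frac{1062}{100} = 4784 - 1141 \cdot 1062 \cdot \frac{1}{100} = 4784 - \frac{605871}{50} = - \frac{366671}{50}$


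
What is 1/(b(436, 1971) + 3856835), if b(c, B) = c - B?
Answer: 1/3855300 ≈ 2.5938e-7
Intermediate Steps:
1/(b(436, 1971) + 3856835) = 1/((436 - 1*1971) + 3856835) = 1/((436 - 1971) + 3856835) = 1/(-1535 + 3856835) = 1/3855300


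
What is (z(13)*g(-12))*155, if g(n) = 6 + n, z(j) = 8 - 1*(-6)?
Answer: -13020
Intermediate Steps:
z(j) = 14 (z(j) = 8 + 6 = 14)
(z(13)*g(-12))*155 = (14*(6 - 12))*155 = (14*(-6))*155 = -84*155 = -13020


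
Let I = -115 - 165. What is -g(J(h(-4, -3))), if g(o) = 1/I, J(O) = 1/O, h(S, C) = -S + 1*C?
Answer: 1/280 ≈ 0.0035714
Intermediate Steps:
h(S, C) = C - S (h(S, C) = -S + C = C - S)
I = -280
g(o) = -1/280 (g(o) = 1/(-280) = -1/280)
-g(J(h(-4, -3))) = -1*(-1/280) = 1/280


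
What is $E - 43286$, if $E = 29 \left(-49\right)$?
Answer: $-44707$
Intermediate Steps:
$E = -1421$
$E - 43286 = -1421 - 43286 = -44707$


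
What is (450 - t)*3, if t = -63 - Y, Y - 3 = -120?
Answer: 1188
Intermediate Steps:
Y = -117 (Y = 3 - 120 = -117)
t = 54 (t = -63 - 1*(-117) = -63 + 117 = 54)
(450 - t)*3 = (450 - 1*54)*3 = (450 - 54)*3 = 396*3 = 1188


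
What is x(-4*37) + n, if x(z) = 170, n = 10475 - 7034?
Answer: 3611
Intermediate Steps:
n = 3441
x(-4*37) + n = 170 + 3441 = 3611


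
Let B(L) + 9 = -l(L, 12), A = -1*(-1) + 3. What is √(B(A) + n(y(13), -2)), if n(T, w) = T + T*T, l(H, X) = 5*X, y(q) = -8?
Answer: I*√13 ≈ 3.6056*I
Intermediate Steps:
A = 4 (A = 1 + 3 = 4)
n(T, w) = T + T²
B(L) = -69 (B(L) = -9 - 5*12 = -9 - 1*60 = -9 - 60 = -69)
√(B(A) + n(y(13), -2)) = √(-69 - 8*(1 - 8)) = √(-69 - 8*(-7)) = √(-69 + 56) = √(-13) = I*√13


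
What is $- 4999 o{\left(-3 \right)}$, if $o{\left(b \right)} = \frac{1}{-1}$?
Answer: $4999$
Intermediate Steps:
$o{\left(b \right)} = -1$
$- 4999 o{\left(-3 \right)} = \left(-4999\right) \left(-1\right) = 4999$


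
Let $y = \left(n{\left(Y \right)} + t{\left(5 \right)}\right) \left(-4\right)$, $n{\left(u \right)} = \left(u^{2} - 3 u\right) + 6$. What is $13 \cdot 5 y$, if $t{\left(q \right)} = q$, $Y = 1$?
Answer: $-2340$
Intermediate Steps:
$n{\left(u \right)} = 6 + u^{2} - 3 u$
$y = -36$ ($y = \left(\left(6 + 1^{2} - 3\right) + 5\right) \left(-4\right) = \left(\left(6 + 1 - 3\right) + 5\right) \left(-4\right) = \left(4 + 5\right) \left(-4\right) = 9 \left(-4\right) = -36$)
$13 \cdot 5 y = 13 \cdot 5 \left(-36\right) = 65 \left(-36\right) = -2340$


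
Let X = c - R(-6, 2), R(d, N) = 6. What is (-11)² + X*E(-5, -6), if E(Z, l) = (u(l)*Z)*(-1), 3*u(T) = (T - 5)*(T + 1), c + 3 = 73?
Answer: 17963/3 ≈ 5987.7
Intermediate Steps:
c = 70 (c = -3 + 73 = 70)
u(T) = (1 + T)*(-5 + T)/3 (u(T) = ((T - 5)*(T + 1))/3 = ((-5 + T)*(1 + T))/3 = ((1 + T)*(-5 + T))/3 = (1 + T)*(-5 + T)/3)
X = 64 (X = 70 - 1*6 = 70 - 6 = 64)
E(Z, l) = -Z*(-5/3 - 4*l/3 + l²/3) (E(Z, l) = ((-5/3 - 4*l/3 + l²/3)*Z)*(-1) = (Z*(-5/3 - 4*l/3 + l²/3))*(-1) = -Z*(-5/3 - 4*l/3 + l²/3))
(-11)² + X*E(-5, -6) = (-11)² + 64*((⅓)*(-5)*(5 - 1*(-6)² + 4*(-6))) = 121 + 64*((⅓)*(-5)*(5 - 1*36 - 24)) = 121 + 64*((⅓)*(-5)*(5 - 36 - 24)) = 121 + 64*((⅓)*(-5)*(-55)) = 121 + 64*(275/3) = 121 + 17600/3 = 17963/3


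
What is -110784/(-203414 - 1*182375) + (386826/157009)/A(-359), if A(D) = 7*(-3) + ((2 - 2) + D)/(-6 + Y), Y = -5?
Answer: 1934004130011/3876630086464 ≈ 0.49889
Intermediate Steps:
A(D) = -21 - D/11 (A(D) = 7*(-3) + ((2 - 2) + D)/(-6 - 5) = -21 + (0 + D)/(-11) = -21 + D*(-1/11) = -21 - D/11)
-110784/(-203414 - 1*182375) + (386826/157009)/A(-359) = -110784/(-203414 - 1*182375) + (386826/157009)/(-21 - 1/11*(-359)) = -110784/(-203414 - 182375) + (386826*(1/157009))/(-21 + 359/11) = -110784/(-385789) + 386826/(157009*(128/11)) = -110784*(-1/385789) + (386826/157009)*(11/128) = 110784/385789 + 2127543/10048576 = 1934004130011/3876630086464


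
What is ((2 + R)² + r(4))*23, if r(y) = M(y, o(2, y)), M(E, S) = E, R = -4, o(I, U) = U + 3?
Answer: 184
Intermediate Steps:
o(I, U) = 3 + U
r(y) = y
((2 + R)² + r(4))*23 = ((2 - 4)² + 4)*23 = ((-2)² + 4)*23 = (4 + 4)*23 = 8*23 = 184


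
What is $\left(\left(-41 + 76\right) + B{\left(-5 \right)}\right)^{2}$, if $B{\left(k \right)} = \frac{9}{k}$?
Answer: $\frac{27556}{25} \approx 1102.2$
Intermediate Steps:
$\left(\left(-41 + 76\right) + B{\left(-5 \right)}\right)^{2} = \left(\left(-41 + 76\right) + \frac{9}{-5}\right)^{2} = \left(35 + 9 \left(- \frac{1}{5}\right)\right)^{2} = \left(35 - \frac{9}{5}\right)^{2} = \left(\frac{166}{5}\right)^{2} = \frac{27556}{25}$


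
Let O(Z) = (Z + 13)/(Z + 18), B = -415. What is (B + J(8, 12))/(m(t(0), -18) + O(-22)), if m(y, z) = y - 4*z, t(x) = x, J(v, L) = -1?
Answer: -1664/297 ≈ -5.6027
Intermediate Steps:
O(Z) = (13 + Z)/(18 + Z)
(B + J(8, 12))/(m(t(0), -18) + O(-22)) = (-415 - 1)/((0 - 4*(-18)) + (13 - 22)/(18 - 22)) = -416/((0 + 72) - 9/(-4)) = -416/(72 - ¼*(-9)) = -416/(72 + 9/4) = -416/297/4 = -416*4/297 = -1664/297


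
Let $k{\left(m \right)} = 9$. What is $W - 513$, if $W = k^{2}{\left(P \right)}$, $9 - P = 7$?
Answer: $-432$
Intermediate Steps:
$P = 2$ ($P = 9 - 7 = 2$)
$W = 81$ ($W = 9^{2} = 81$)
$W - 513 = 81 - 513 = -432$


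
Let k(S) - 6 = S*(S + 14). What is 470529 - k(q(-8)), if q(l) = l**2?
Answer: 465531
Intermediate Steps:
k(S) = 6 + S*(14 + S) (k(S) = 6 + S*(S + 14) = 6 + S*(14 + S))
470529 - k(q(-8)) = 470529 - (6 + ((-8)**2)**2 + 14*(-8)**2) = 470529 - (6 + 64**2 + 14*64) = 470529 - (6 + 4096 + 896) = 470529 - 1*4998 = 470529 - 4998 = 465531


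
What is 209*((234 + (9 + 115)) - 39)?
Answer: 66671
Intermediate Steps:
209*((234 + (9 + 115)) - 39) = 209*((234 + 124) - 39) = 209*(358 - 39) = 209*319 = 66671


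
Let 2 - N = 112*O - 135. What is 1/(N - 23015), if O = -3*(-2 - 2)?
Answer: -1/24222 ≈ -4.1285e-5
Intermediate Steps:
O = 12 (O = -3*(-4) = 12)
N = -1207 (N = 2 - (112*12 - 135) = 2 - (1344 - 135) = 2 - 1*1209 = 2 - 1209 = -1207)
1/(N - 23015) = 1/(-1207 - 23015) = 1/(-24222) = -1/24222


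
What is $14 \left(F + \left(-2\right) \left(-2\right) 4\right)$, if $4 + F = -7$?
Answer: $70$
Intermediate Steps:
$F = -11$ ($F = -4 - 7 = -11$)
$14 \left(F + \left(-2\right) \left(-2\right) 4\right) = 14 \left(-11 + \left(-2\right) \left(-2\right) 4\right) = 14 \left(-11 + 4 \cdot 4\right) = 14 \left(-11 + 16\right) = 14 \cdot 5 = 70$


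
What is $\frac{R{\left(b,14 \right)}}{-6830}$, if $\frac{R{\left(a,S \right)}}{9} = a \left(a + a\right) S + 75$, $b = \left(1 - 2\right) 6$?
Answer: $- \frac{9747}{6830} \approx -1.4271$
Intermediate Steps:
$b = -6$ ($b = \left(-1\right) 6 = -6$)
$R{\left(a,S \right)} = 675 + 18 S a^{2}$ ($R{\left(a,S \right)} = 9 \left(a \left(a + a\right) S + 75\right) = 9 \left(a 2 a S + 75\right) = 9 \left(2 a^{2} S + 75\right) = 9 \left(2 S a^{2} + 75\right) = 9 \left(75 + 2 S a^{2}\right) = 675 + 18 S a^{2}$)
$\frac{R{\left(b,14 \right)}}{-6830} = \frac{675 + 18 \cdot 14 \left(-6\right)^{2}}{-6830} = \left(675 + 18 \cdot 14 \cdot 36\right) \left(- \frac{1}{6830}\right) = \left(675 + 9072\right) \left(- \frac{1}{6830}\right) = 9747 \left(- \frac{1}{6830}\right) = - \frac{9747}{6830}$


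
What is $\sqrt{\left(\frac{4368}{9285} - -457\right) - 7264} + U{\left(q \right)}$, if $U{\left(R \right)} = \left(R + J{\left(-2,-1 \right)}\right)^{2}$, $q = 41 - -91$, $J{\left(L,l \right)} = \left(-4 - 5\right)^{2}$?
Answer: $45369 + \frac{29 i \sqrt{77526655}}{3095} \approx 45369.0 + 82.502 i$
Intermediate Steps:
$J{\left(L,l \right)} = 81$ ($J{\left(L,l \right)} = \left(-9\right)^{2} = 81$)
$q = 132$ ($q = 41 + 91 = 132$)
$U{\left(R \right)} = \left(81 + R\right)^{2}$ ($U{\left(R \right)} = \left(R + 81\right)^{2} = \left(81 + R\right)^{2}$)
$\sqrt{\left(\frac{4368}{9285} - -457\right) - 7264} + U{\left(q \right)} = \sqrt{\left(\frac{4368}{9285} - -457\right) - 7264} + \left(81 + 132\right)^{2} = \sqrt{\left(4368 \cdot \frac{1}{9285} + 457\right) - 7264} + 213^{2} = \sqrt{\left(\frac{1456}{3095} + 457\right) - 7264} + 45369 = \sqrt{\frac{1415871}{3095} - 7264} + 45369 = \sqrt{- \frac{21066209}{3095}} + 45369 = \frac{29 i \sqrt{77526655}}{3095} + 45369 = 45369 + \frac{29 i \sqrt{77526655}}{3095}$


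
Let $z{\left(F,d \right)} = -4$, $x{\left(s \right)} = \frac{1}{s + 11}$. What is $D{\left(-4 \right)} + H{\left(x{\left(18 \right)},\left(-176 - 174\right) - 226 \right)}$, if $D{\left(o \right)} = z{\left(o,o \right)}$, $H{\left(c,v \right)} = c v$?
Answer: $- \frac{692}{29} \approx -23.862$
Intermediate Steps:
$x{\left(s \right)} = \frac{1}{11 + s}$
$D{\left(o \right)} = -4$
$D{\left(-4 \right)} + H{\left(x{\left(18 \right)},\left(-176 - 174\right) - 226 \right)} = -4 + \frac{\left(-176 - 174\right) - 226}{11 + 18} = -4 + \frac{-350 - 226}{29} = -4 + \frac{1}{29} \left(-576\right) = -4 - \frac{576}{29} = - \frac{692}{29}$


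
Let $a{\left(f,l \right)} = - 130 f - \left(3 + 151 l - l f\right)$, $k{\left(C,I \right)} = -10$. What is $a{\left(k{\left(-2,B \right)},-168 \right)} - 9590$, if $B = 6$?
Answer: $18755$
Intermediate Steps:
$a{\left(f,l \right)} = -3 - 151 l - 130 f + f l$ ($a{\left(f,l \right)} = - 130 f - \left(3 + 151 l - f l\right) = -3 - 151 l - 130 f + f l$)
$a{\left(k{\left(-2,B \right)},-168 \right)} - 9590 = \left(-3 - -25368 - -1300 - -1680\right) - 9590 = \left(-3 + 25368 + 1300 + 1680\right) - 9590 = 28345 - 9590 = 18755$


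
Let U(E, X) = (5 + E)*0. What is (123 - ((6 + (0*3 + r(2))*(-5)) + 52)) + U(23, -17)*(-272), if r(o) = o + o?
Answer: 85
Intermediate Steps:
r(o) = 2*o
U(E, X) = 0
(123 - ((6 + (0*3 + r(2))*(-5)) + 52)) + U(23, -17)*(-272) = (123 - ((6 + (0*3 + 2*2)*(-5)) + 52)) + 0*(-272) = (123 - ((6 + (0 + 4)*(-5)) + 52)) + 0 = (123 - ((6 + 4*(-5)) + 52)) + 0 = (123 - ((6 - 20) + 52)) + 0 = (123 - (-14 + 52)) + 0 = (123 - 1*38) + 0 = (123 - 38) + 0 = 85 + 0 = 85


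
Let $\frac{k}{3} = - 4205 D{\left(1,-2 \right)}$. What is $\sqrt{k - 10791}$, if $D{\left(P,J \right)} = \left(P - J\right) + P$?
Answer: $i \sqrt{61251} \approx 247.49 i$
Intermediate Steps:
$D{\left(P,J \right)} = - J + 2 P$
$k = -50460$ ($k = 3 \left(- 4205 \left(\left(-1\right) \left(-2\right) + 2 \cdot 1\right)\right) = 3 \left(- 4205 \left(2 + 2\right)\right) = 3 \left(\left(-4205\right) 4\right) = 3 \left(-16820\right) = -50460$)
$\sqrt{k - 10791} = \sqrt{-50460 - 10791} = \sqrt{-61251} = i \sqrt{61251}$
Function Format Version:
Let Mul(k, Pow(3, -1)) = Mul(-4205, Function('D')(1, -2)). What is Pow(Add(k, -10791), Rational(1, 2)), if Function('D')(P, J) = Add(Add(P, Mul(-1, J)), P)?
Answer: Mul(I, Pow(61251, Rational(1, 2))) ≈ Mul(247.49, I)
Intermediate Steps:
Function('D')(P, J) = Add(Mul(-1, J), Mul(2, P))
k = -50460 (k = Mul(3, Mul(-4205, Add(Mul(-1, -2), Mul(2, 1)))) = Mul(3, Mul(-4205, Add(2, 2))) = Mul(3, Mul(-4205, 4)) = Mul(3, -16820) = -50460)
Pow(Add(k, -10791), Rational(1, 2)) = Pow(Add(-50460, -10791), Rational(1, 2)) = Pow(-61251, Rational(1, 2)) = Mul(I, Pow(61251, Rational(1, 2)))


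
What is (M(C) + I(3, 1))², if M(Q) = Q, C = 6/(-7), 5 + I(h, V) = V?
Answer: 1156/49 ≈ 23.592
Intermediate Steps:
I(h, V) = -5 + V
C = -6/7 (C = 6*(-⅐) = -6/7 ≈ -0.85714)
(M(C) + I(3, 1))² = (-6/7 + (-5 + 1))² = (-6/7 - 4)² = (-34/7)² = 1156/49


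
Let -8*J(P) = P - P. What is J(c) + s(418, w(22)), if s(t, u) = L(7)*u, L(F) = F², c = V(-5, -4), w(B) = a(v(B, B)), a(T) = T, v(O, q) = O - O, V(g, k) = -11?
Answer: 0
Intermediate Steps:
v(O, q) = 0
w(B) = 0
c = -11
s(t, u) = 49*u (s(t, u) = 7²*u = 49*u)
J(P) = 0 (J(P) = -(P - P)/8 = -⅛*0 = 0)
J(c) + s(418, w(22)) = 0 + 49*0 = 0 + 0 = 0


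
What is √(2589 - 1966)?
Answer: √623 ≈ 24.960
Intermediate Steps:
√(2589 - 1966) = √623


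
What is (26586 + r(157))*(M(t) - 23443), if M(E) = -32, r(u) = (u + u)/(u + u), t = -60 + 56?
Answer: -624129825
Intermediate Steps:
t = -4
r(u) = 1 (r(u) = (2*u)/((2*u)) = (2*u)*(1/(2*u)) = 1)
(26586 + r(157))*(M(t) - 23443) = (26586 + 1)*(-32 - 23443) = 26587*(-23475) = -624129825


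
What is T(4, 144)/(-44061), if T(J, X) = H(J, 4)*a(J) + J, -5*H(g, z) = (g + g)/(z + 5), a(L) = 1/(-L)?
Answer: -182/1982745 ≈ -9.1792e-5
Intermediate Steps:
a(L) = -1/L
H(g, z) = -2*g/(5*(5 + z)) (H(g, z) = -(g + g)/(5*(z + 5)) = -2*g/(5*(5 + z)))
T(J, X) = 2/45 + J (T(J, X) = (-2*J/(25 + 5*4))*(-1/J) + J = (-2*J/(25 + 20))*(-1/J) + J = (-2*J/45)*(-1/J) + J = 2/45 + J)
T(4, 144)/(-44061) = (2/45 + 4)/(-44061) = (182/45)*(-1/44061) = -182/1982745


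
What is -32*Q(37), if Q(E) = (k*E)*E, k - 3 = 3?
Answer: -262848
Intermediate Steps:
k = 6 (k = 3 + 3 = 6)
Q(E) = 6*E² (Q(E) = (6*E)*E = 6*E²)
-32*Q(37) = -192*37² = -192*1369 = -32*8214 = -262848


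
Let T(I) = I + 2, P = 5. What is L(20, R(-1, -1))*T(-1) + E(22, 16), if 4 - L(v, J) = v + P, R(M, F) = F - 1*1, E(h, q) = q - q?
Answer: -21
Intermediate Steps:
E(h, q) = 0
R(M, F) = -1 + F (R(M, F) = F - 1 = -1 + F)
L(v, J) = -1 - v (L(v, J) = 4 - (v + 5) = 4 - (5 + v) = 4 + (-5 - v) = -1 - v)
T(I) = 2 + I
L(20, R(-1, -1))*T(-1) + E(22, 16) = (-1 - 1*20)*(2 - 1) + 0 = (-1 - 20)*1 + 0 = -21*1 + 0 = -21 + 0 = -21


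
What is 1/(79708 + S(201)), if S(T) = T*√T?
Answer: 79708/6345244663 - 201*√201/6345244663 ≈ 1.2113e-5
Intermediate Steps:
S(T) = T^(3/2)
1/(79708 + S(201)) = 1/(79708 + 201^(3/2)) = 1/(79708 + 201*√201)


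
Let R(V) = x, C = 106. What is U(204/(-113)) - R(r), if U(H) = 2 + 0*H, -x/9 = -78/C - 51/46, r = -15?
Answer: -35597/2438 ≈ -14.601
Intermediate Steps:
x = 40473/2438 (x = -9*(-78/106 - 51/46) = -9*(-78*1/106 - 51*1/46) = -9*(-39/53 - 51/46) = -9*(-4497/2438) = 40473/2438 ≈ 16.601)
R(V) = 40473/2438
U(H) = 2 (U(H) = 2 + 0 = 2)
U(204/(-113)) - R(r) = 2 - 1*40473/2438 = 2 - 40473/2438 = -35597/2438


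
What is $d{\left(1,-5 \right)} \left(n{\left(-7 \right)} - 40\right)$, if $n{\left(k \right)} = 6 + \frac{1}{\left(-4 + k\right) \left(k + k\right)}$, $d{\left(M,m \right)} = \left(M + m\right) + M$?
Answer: $\frac{15705}{154} \approx 101.98$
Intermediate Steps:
$d{\left(M,m \right)} = m + 2 M$
$n{\left(k \right)} = 6 + \frac{1}{2 k \left(-4 + k\right)}$ ($n{\left(k \right)} = 6 + \frac{1}{\left(-4 + k\right) 2 k} = 6 + \frac{\frac{1}{2} \frac{1}{k}}{-4 + k} = 6 + \frac{1}{2 k \left(-4 + k\right)}$)
$d{\left(1,-5 \right)} \left(n{\left(-7 \right)} - 40\right) = \left(-5 + 2 \cdot 1\right) \left(\frac{1 - -336 + 12 \left(-7\right)^{2}}{2 \left(-7\right) \left(-4 - 7\right)} - 40\right) = \left(-5 + 2\right) \left(\frac{1}{2} \left(- \frac{1}{7}\right) \frac{1}{-11} \left(1 + 336 + 12 \cdot 49\right) - 40\right) = - 3 \left(\frac{1}{2} \left(- \frac{1}{7}\right) \left(- \frac{1}{11}\right) \left(1 + 336 + 588\right) - 40\right) = - 3 \left(\frac{1}{2} \left(- \frac{1}{7}\right) \left(- \frac{1}{11}\right) 925 - 40\right) = - 3 \left(\frac{925}{154} - 40\right) = \left(-3\right) \left(- \frac{5235}{154}\right) = \frac{15705}{154}$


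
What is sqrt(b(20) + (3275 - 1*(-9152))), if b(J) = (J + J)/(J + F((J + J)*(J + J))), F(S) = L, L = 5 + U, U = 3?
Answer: 11*sqrt(5033)/7 ≈ 111.48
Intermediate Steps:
L = 8 (L = 5 + 3 = 8)
F(S) = 8
b(J) = 2*J/(8 + J) (b(J) = (J + J)/(J + 8) = (2*J)/(8 + J) = 2*J/(8 + J))
sqrt(b(20) + (3275 - 1*(-9152))) = sqrt(2*20/(8 + 20) + (3275 - 1*(-9152))) = sqrt(2*20/28 + (3275 + 9152)) = sqrt(2*20*(1/28) + 12427) = sqrt(10/7 + 12427) = sqrt(86999/7) = 11*sqrt(5033)/7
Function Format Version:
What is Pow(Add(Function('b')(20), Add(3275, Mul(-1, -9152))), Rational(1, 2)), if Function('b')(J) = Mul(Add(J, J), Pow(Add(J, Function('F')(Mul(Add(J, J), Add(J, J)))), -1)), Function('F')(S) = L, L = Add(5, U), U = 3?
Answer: Mul(Rational(11, 7), Pow(5033, Rational(1, 2))) ≈ 111.48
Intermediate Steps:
L = 8 (L = Add(5, 3) = 8)
Function('F')(S) = 8
Function('b')(J) = Mul(2, J, Pow(Add(8, J), -1)) (Function('b')(J) = Mul(Add(J, J), Pow(Add(J, 8), -1)) = Mul(Mul(2, J), Pow(Add(8, J), -1)) = Mul(2, J, Pow(Add(8, J), -1)))
Pow(Add(Function('b')(20), Add(3275, Mul(-1, -9152))), Rational(1, 2)) = Pow(Add(Mul(2, 20, Pow(Add(8, 20), -1)), Add(3275, Mul(-1, -9152))), Rational(1, 2)) = Pow(Add(Mul(2, 20, Pow(28, -1)), Add(3275, 9152)), Rational(1, 2)) = Pow(Add(Mul(2, 20, Rational(1, 28)), 12427), Rational(1, 2)) = Pow(Add(Rational(10, 7), 12427), Rational(1, 2)) = Pow(Rational(86999, 7), Rational(1, 2)) = Mul(Rational(11, 7), Pow(5033, Rational(1, 2)))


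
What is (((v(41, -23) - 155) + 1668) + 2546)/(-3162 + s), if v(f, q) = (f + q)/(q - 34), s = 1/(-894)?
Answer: -68940810/53709751 ≈ -1.2836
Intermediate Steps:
s = -1/894 ≈ -0.0011186
v(f, q) = (f + q)/(-34 + q)
(((v(41, -23) - 155) + 1668) + 2546)/(-3162 + s) = ((((41 - 23)/(-34 - 23) - 155) + 1668) + 2546)/(-3162 - 1/894) = (((18/(-57) - 155) + 1668) + 2546)/(-2826829/894) = (((-1/57*18 - 155) + 1668) + 2546)*(-894/2826829) = (((-6/19 - 155) + 1668) + 2546)*(-894/2826829) = ((-2951/19 + 1668) + 2546)*(-894/2826829) = (28741/19 + 2546)*(-894/2826829) = (77115/19)*(-894/2826829) = -68940810/53709751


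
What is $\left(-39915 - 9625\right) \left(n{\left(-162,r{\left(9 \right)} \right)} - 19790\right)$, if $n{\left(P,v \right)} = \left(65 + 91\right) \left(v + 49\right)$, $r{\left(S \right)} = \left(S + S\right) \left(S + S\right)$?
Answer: $-1902236920$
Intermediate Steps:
$r{\left(S \right)} = 4 S^{2}$ ($r{\left(S \right)} = 2 S 2 S = 4 S^{2}$)
$n{\left(P,v \right)} = 7644 + 156 v$ ($n{\left(P,v \right)} = 156 \left(49 + v\right) = 7644 + 156 v$)
$\left(-39915 - 9625\right) \left(n{\left(-162,r{\left(9 \right)} \right)} - 19790\right) = \left(-39915 - 9625\right) \left(\left(7644 + 156 \cdot 4 \cdot 9^{2}\right) - 19790\right) = - 49540 \left(\left(7644 + 156 \cdot 4 \cdot 81\right) - 19790\right) = - 49540 \left(\left(7644 + 156 \cdot 324\right) - 19790\right) = - 49540 \left(\left(7644 + 50544\right) - 19790\right) = - 49540 \left(58188 - 19790\right) = \left(-49540\right) 38398 = -1902236920$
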